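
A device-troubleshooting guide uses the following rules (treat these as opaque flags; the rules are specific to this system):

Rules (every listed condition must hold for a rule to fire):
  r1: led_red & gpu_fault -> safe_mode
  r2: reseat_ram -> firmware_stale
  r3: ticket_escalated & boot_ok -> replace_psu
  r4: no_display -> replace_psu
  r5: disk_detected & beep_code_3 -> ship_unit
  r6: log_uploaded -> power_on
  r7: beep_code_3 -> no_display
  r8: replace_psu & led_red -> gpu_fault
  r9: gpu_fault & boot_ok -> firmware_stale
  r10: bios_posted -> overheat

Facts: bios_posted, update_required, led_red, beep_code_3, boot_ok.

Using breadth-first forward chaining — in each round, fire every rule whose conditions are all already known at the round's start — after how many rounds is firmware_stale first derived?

4

Round 1: r7 [beep_code_3 -> no_display]; r10 [bios_posted -> overheat]. New: no_display, overheat.
Round 2: r4 [no_display -> replace_psu]. New: replace_psu.
Round 3: r8 [replace_psu & led_red -> gpu_fault]. New: gpu_fault.
Round 4: r1 [led_red & gpu_fault -> safe_mode]; r9 [gpu_fault & boot_ok -> firmware_stale]. New: safe_mode, firmware_stale.
firmware_stale first appears in round 4.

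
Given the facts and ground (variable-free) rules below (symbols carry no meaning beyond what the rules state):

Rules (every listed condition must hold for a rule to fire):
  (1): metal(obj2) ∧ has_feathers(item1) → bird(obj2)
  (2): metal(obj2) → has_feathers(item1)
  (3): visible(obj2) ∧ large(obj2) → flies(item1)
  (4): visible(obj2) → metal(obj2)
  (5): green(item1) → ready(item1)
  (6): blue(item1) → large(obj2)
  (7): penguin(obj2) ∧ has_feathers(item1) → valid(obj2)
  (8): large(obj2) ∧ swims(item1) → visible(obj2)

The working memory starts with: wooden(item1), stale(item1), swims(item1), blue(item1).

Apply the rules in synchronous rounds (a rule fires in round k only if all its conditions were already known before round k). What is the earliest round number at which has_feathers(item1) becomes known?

4

Round 1 — (6), derive large(obj2).
Round 2 — (8), derive visible(obj2).
Round 3 — (3), (4), derive flies(item1), metal(obj2).
Round 4 — (2), derive has_feathers(item1).
has_feathers(item1) first appears in round 4.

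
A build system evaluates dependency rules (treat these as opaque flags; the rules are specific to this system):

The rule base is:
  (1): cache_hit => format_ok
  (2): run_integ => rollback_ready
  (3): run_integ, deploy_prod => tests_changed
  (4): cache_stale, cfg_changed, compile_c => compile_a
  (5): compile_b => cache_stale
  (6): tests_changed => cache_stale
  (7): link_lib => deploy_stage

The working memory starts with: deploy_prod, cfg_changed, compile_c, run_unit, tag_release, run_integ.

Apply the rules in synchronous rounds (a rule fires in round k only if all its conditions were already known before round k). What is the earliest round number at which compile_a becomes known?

Round 1 fires (2), (3), giving rollback_ready, tests_changed.
Round 2 fires (6), giving cache_stale.
Round 3 fires (4), giving compile_a.
compile_a first appears in round 3.

3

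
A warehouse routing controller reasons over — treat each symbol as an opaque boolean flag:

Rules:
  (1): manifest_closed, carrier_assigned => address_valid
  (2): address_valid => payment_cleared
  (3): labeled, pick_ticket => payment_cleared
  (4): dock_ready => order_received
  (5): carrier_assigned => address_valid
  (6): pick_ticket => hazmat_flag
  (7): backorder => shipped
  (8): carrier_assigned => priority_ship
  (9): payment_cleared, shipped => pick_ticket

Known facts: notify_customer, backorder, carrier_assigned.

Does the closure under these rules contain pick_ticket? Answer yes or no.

Round 1 — (5), (7), (8), derive address_valid, shipped, priority_ship.
Round 2 — (2), derive payment_cleared.
Round 3 — (9), derive pick_ticket.
Round 4 — (6), derive hazmat_flag.
pick_ticket appears in round 3, so it is derivable.

yes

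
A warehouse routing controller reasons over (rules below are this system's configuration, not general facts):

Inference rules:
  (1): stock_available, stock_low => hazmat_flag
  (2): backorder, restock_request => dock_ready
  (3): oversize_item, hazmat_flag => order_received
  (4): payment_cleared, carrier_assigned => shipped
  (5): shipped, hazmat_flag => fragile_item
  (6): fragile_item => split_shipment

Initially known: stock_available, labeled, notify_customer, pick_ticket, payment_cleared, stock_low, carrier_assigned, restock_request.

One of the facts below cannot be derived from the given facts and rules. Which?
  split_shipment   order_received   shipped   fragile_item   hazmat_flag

Round 1: (1) [stock_available, stock_low => hazmat_flag]; (4) [payment_cleared, carrier_assigned => shipped]. Adds hazmat_flag, shipped.
Round 2: (5) [shipped, hazmat_flag => fragile_item]. Adds fragile_item.
Round 3: (6) [fragile_item => split_shipment]. Adds split_shipment.
Derived: fragile_item (round 2), shipped (round 1), hazmat_flag (round 1), split_shipment (round 3). order_received never appears in any round.

order_received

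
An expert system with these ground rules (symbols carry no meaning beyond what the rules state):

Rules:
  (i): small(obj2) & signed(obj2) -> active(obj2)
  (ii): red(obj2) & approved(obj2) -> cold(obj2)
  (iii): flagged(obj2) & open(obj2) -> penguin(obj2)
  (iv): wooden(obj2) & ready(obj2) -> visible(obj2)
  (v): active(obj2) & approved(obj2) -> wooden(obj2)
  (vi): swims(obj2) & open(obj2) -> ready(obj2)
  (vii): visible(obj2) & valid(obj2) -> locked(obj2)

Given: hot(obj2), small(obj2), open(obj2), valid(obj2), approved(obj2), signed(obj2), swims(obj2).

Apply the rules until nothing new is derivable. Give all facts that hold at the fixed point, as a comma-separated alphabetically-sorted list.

active(obj2), approved(obj2), hot(obj2), locked(obj2), open(obj2), ready(obj2), signed(obj2), small(obj2), swims(obj2), valid(obj2), visible(obj2), wooden(obj2)

[1] (i) [small(obj2) & signed(obj2) -> active(obj2)]; (vi) [swims(obj2) & open(obj2) -> ready(obj2)]. ⇒ new: active(obj2), ready(obj2).
[2] (v) [active(obj2) & approved(obj2) -> wooden(obj2)]. ⇒ new: wooden(obj2).
[3] (iv) [wooden(obj2) & ready(obj2) -> visible(obj2)]. ⇒ new: visible(obj2).
[4] (vii) [visible(obj2) & valid(obj2) -> locked(obj2)]. ⇒ new: locked(obj2).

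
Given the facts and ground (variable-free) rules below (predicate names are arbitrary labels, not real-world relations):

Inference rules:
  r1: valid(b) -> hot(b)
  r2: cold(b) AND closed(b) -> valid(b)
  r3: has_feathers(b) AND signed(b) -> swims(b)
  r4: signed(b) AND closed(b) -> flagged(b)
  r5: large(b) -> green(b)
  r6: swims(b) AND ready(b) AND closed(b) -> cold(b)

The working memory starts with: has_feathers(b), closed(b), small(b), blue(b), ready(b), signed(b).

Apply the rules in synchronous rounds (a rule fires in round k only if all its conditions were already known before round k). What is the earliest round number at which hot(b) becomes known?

Round 1 — r3, r4, derive swims(b), flagged(b).
Round 2 — r6, derive cold(b).
Round 3 — r2, derive valid(b).
Round 4 — r1, derive hot(b).
hot(b) first appears in round 4.

4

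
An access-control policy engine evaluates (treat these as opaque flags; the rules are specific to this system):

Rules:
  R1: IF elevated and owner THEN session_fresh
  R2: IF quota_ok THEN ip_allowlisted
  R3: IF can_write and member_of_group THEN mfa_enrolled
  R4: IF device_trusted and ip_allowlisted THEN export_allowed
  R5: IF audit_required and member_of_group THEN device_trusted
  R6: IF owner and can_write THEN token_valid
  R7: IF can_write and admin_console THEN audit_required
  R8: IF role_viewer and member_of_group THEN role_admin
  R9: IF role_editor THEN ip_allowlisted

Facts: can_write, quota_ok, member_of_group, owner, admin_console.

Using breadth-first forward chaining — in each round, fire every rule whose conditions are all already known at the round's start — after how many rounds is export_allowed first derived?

Round 1: R2 [IF quota_ok THEN ip_allowlisted]; R3 [IF can_write and member_of_group THEN mfa_enrolled]; R6 [IF owner and can_write THEN token_valid]; R7 [IF can_write and admin_console THEN audit_required]. Adds ip_allowlisted, mfa_enrolled, token_valid, audit_required.
Round 2: R5 [IF audit_required and member_of_group THEN device_trusted]. Adds device_trusted.
Round 3: R4 [IF device_trusted and ip_allowlisted THEN export_allowed]. Adds export_allowed.
export_allowed first appears in round 3.

3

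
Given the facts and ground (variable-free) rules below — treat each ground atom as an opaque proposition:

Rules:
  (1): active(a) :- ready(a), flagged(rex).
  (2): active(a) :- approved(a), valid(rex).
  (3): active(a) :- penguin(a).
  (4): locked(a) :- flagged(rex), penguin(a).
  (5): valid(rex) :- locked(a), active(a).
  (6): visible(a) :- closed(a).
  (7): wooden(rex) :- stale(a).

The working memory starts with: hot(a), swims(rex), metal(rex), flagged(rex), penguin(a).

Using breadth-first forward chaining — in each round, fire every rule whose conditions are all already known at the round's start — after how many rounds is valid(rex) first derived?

Round 1: (3) [active(a) :- penguin(a).]; (4) [locked(a) :- flagged(rex), penguin(a).]. Adds active(a), locked(a).
Round 2: (5) [valid(rex) :- locked(a), active(a).]. Adds valid(rex).
valid(rex) first appears in round 2.

2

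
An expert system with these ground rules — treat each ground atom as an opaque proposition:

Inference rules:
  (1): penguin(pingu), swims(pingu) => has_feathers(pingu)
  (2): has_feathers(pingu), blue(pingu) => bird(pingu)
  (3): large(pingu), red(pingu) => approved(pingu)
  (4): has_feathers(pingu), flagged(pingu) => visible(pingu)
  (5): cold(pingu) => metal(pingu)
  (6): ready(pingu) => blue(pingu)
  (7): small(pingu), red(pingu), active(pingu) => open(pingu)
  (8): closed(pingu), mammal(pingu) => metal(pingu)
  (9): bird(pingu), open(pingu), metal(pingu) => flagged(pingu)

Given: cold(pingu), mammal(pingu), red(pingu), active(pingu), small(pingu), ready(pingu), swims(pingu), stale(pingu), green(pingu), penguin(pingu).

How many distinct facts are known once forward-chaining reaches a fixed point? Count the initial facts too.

17

Round 1 — (1), (5), (6), (7), derive has_feathers(pingu), metal(pingu), blue(pingu), open(pingu).
Round 2 — (2), derive bird(pingu).
Round 3 — (9), derive flagged(pingu).
Round 4 — (4), derive visible(pingu).
Closure: {active(pingu), bird(pingu), blue(pingu), cold(pingu), flagged(pingu), green(pingu), has_feathers(pingu), mammal(pingu), metal(pingu), open(pingu), penguin(pingu), ready(pingu), red(pingu), small(pingu), stale(pingu), swims(pingu), visible(pingu)} — 17 facts.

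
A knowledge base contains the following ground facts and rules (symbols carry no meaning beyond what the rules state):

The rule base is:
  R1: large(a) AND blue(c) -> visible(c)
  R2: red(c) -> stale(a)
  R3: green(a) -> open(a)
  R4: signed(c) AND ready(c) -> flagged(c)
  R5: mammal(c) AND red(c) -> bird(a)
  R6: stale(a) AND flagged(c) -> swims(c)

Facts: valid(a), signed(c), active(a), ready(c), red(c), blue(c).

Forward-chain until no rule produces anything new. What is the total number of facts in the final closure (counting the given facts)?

Round 1: R2 [red(c) -> stale(a)]; R4 [signed(c) AND ready(c) -> flagged(c)]. Adds stale(a), flagged(c).
Round 2: R6 [stale(a) AND flagged(c) -> swims(c)]. Adds swims(c).
Closure: {active(a), blue(c), flagged(c), ready(c), red(c), signed(c), stale(a), swims(c), valid(a)} — 9 facts.

9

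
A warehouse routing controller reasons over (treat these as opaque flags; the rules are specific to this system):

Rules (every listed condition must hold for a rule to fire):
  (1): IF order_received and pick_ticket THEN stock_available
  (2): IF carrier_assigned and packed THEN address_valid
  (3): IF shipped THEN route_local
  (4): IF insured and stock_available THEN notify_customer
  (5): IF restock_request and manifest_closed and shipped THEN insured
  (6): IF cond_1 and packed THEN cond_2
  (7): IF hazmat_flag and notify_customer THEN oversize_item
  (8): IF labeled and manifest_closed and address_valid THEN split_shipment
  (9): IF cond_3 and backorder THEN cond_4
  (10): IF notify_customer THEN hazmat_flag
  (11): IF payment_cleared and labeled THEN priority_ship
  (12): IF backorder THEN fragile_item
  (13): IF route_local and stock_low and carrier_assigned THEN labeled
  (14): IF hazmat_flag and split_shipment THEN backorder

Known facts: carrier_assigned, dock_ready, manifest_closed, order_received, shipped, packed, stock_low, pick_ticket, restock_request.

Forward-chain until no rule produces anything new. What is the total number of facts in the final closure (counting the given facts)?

20

Round 1: (1) [IF order_received and pick_ticket THEN stock_available]; (2) [IF carrier_assigned and packed THEN address_valid]; (3) [IF shipped THEN route_local]; (5) [IF restock_request and manifest_closed and shipped THEN insured]. Adds stock_available, address_valid, route_local, insured.
Round 2: (4) [IF insured and stock_available THEN notify_customer]; (13) [IF route_local and stock_low and carrier_assigned THEN labeled]. Adds notify_customer, labeled.
Round 3: (8) [IF labeled and manifest_closed and address_valid THEN split_shipment]; (10) [IF notify_customer THEN hazmat_flag]. Adds split_shipment, hazmat_flag.
Round 4: (7) [IF hazmat_flag and notify_customer THEN oversize_item]; (14) [IF hazmat_flag and split_shipment THEN backorder]. Adds oversize_item, backorder.
Round 5: (12) [IF backorder THEN fragile_item]. Adds fragile_item.
Closure: {address_valid, backorder, carrier_assigned, dock_ready, fragile_item, hazmat_flag, insured, labeled, manifest_closed, notify_customer, order_received, oversize_item, packed, pick_ticket, restock_request, route_local, shipped, split_shipment, stock_available, stock_low} — 20 facts.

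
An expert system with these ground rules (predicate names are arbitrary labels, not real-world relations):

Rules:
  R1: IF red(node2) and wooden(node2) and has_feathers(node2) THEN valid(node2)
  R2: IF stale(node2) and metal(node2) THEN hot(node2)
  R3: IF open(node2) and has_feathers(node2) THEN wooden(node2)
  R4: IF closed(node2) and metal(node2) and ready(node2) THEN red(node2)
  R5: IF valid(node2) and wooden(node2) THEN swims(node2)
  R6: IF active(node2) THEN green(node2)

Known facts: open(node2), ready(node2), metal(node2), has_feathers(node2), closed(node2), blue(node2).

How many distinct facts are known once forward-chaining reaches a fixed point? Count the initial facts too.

[1] R3 [IF open(node2) and has_feathers(node2) THEN wooden(node2)]; R4 [IF closed(node2) and metal(node2) and ready(node2) THEN red(node2)]. ⇒ new: wooden(node2), red(node2).
[2] R1 [IF red(node2) and wooden(node2) and has_feathers(node2) THEN valid(node2)]. ⇒ new: valid(node2).
[3] R5 [IF valid(node2) and wooden(node2) THEN swims(node2)]. ⇒ new: swims(node2).
Closure: {blue(node2), closed(node2), has_feathers(node2), metal(node2), open(node2), ready(node2), red(node2), swims(node2), valid(node2), wooden(node2)} — 10 facts.

10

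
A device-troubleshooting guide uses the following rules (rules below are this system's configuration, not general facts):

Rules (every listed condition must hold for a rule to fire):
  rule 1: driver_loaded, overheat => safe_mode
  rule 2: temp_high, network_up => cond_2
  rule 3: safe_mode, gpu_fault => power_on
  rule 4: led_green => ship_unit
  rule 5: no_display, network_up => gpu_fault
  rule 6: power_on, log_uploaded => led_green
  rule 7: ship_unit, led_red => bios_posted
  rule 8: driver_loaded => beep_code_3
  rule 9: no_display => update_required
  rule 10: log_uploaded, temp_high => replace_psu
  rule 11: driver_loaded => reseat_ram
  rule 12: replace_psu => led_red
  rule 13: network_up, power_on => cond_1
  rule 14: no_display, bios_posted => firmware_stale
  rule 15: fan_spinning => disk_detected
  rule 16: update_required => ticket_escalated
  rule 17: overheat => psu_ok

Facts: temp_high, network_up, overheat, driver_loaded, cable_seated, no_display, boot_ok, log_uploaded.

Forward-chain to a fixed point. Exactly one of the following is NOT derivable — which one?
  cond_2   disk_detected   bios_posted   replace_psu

[1] rule 1 [driver_loaded, overheat => safe_mode]; rule 2 [temp_high, network_up => cond_2]; rule 5 [no_display, network_up => gpu_fault]; rule 8 [driver_loaded => beep_code_3]; rule 9 [no_display => update_required]; rule 10 [log_uploaded, temp_high => replace_psu]; rule 11 [driver_loaded => reseat_ram]; rule 17 [overheat => psu_ok]. ⇒ new: safe_mode, cond_2, gpu_fault, beep_code_3, update_required, replace_psu, reseat_ram, psu_ok.
[2] rule 3 [safe_mode, gpu_fault => power_on]; rule 12 [replace_psu => led_red]; rule 16 [update_required => ticket_escalated]. ⇒ new: power_on, led_red, ticket_escalated.
[3] rule 6 [power_on, log_uploaded => led_green]; rule 13 [network_up, power_on => cond_1]. ⇒ new: led_green, cond_1.
[4] rule 4 [led_green => ship_unit]. ⇒ new: ship_unit.
[5] rule 7 [ship_unit, led_red => bios_posted]. ⇒ new: bios_posted.
[6] rule 14 [no_display, bios_posted => firmware_stale]. ⇒ new: firmware_stale.
Derived: replace_psu (round 1), bios_posted (round 5), cond_2 (round 1). disk_detected never appears in any round.

disk_detected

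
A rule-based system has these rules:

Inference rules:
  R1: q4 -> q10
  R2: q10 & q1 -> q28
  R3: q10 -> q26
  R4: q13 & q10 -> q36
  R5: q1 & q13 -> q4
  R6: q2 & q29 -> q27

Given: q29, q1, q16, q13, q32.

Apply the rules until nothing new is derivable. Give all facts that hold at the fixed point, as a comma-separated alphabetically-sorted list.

Round 1 — R5, derive q4.
Round 2 — R1, derive q10.
Round 3 — R2, R3, R4, derive q28, q26, q36.

q1, q10, q13, q16, q26, q28, q29, q32, q36, q4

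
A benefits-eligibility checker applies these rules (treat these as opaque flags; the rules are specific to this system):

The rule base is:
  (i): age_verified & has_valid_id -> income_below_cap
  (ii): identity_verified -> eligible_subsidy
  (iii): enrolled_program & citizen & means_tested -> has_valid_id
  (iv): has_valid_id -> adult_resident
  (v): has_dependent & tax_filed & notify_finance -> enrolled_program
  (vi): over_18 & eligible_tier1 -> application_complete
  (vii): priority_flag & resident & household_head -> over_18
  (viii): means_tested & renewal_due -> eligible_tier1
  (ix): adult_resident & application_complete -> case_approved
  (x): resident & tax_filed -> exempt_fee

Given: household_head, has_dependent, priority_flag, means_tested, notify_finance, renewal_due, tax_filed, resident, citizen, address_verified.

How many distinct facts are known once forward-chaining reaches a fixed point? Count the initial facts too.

Round 1: (v) [has_dependent & tax_filed & notify_finance -> enrolled_program]; (vii) [priority_flag & resident & household_head -> over_18]; (viii) [means_tested & renewal_due -> eligible_tier1]; (x) [resident & tax_filed -> exempt_fee]. Adds enrolled_program, over_18, eligible_tier1, exempt_fee.
Round 2: (iii) [enrolled_program & citizen & means_tested -> has_valid_id]; (vi) [over_18 & eligible_tier1 -> application_complete]. Adds has_valid_id, application_complete.
Round 3: (iv) [has_valid_id -> adult_resident]. Adds adult_resident.
Round 4: (ix) [adult_resident & application_complete -> case_approved]. Adds case_approved.
Closure: {address_verified, adult_resident, application_complete, case_approved, citizen, eligible_tier1, enrolled_program, exempt_fee, has_dependent, has_valid_id, household_head, means_tested, notify_finance, over_18, priority_flag, renewal_due, resident, tax_filed} — 18 facts.

18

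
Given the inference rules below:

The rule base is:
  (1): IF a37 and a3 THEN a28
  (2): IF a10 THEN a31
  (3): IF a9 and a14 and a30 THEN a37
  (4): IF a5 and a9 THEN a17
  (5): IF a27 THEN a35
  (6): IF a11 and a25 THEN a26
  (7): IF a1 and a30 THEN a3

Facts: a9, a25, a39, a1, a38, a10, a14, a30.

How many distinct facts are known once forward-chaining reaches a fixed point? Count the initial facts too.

12

[1] (2) [IF a10 THEN a31]; (3) [IF a9 and a14 and a30 THEN a37]; (7) [IF a1 and a30 THEN a3]. ⇒ new: a31, a37, a3.
[2] (1) [IF a37 and a3 THEN a28]. ⇒ new: a28.
Closure: {a1, a10, a14, a25, a28, a3, a30, a31, a37, a38, a39, a9} — 12 facts.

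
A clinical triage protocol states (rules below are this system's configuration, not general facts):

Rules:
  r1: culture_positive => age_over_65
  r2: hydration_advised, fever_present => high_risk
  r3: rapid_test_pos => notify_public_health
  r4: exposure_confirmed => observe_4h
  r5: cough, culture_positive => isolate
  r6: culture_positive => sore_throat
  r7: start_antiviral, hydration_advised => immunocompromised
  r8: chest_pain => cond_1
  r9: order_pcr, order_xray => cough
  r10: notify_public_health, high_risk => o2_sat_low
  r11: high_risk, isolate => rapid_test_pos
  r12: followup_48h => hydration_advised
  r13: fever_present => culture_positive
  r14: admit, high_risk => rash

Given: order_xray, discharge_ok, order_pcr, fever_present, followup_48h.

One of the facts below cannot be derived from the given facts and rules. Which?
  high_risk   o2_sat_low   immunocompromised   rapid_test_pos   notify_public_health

Round 1 fires r9, r12, r13, giving cough, hydration_advised, culture_positive.
Round 2 fires r1, r2, r5, r6, giving age_over_65, high_risk, isolate, sore_throat.
Round 3 fires r11, giving rapid_test_pos.
Round 4 fires r3, giving notify_public_health.
Round 5 fires r10, giving o2_sat_low.
Derived: rapid_test_pos (round 3), high_risk (round 2), notify_public_health (round 4), o2_sat_low (round 5). immunocompromised never appears in any round.

immunocompromised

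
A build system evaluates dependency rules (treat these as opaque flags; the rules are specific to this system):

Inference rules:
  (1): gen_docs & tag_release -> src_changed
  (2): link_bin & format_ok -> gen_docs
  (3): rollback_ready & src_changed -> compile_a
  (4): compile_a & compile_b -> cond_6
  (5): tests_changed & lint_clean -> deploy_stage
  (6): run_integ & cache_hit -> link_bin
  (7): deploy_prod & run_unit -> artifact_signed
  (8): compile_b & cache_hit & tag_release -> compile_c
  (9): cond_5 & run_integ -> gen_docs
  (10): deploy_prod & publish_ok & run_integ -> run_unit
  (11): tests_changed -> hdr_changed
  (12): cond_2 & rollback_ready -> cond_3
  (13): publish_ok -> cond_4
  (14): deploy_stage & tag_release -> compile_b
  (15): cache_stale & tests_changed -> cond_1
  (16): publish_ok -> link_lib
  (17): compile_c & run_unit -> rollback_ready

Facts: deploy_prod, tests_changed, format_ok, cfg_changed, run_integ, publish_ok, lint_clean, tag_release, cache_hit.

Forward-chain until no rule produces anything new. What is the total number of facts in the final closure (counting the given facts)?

Round 1: (5) [tests_changed & lint_clean -> deploy_stage]; (6) [run_integ & cache_hit -> link_bin]; (10) [deploy_prod & publish_ok & run_integ -> run_unit]; (11) [tests_changed -> hdr_changed]; (13) [publish_ok -> cond_4]; (16) [publish_ok -> link_lib]. Adds deploy_stage, link_bin, run_unit, hdr_changed, cond_4, link_lib.
Round 2: (2) [link_bin & format_ok -> gen_docs]; (7) [deploy_prod & run_unit -> artifact_signed]; (14) [deploy_stage & tag_release -> compile_b]. Adds gen_docs, artifact_signed, compile_b.
Round 3: (1) [gen_docs & tag_release -> src_changed]; (8) [compile_b & cache_hit & tag_release -> compile_c]. Adds src_changed, compile_c.
Round 4: (17) [compile_c & run_unit -> rollback_ready]. Adds rollback_ready.
Round 5: (3) [rollback_ready & src_changed -> compile_a]. Adds compile_a.
Round 6: (4) [compile_a & compile_b -> cond_6]. Adds cond_6.
Closure: {artifact_signed, cache_hit, cfg_changed, compile_a, compile_b, compile_c, cond_4, cond_6, deploy_prod, deploy_stage, format_ok, gen_docs, hdr_changed, link_bin, link_lib, lint_clean, publish_ok, rollback_ready, run_integ, run_unit, src_changed, tag_release, tests_changed} — 23 facts.

23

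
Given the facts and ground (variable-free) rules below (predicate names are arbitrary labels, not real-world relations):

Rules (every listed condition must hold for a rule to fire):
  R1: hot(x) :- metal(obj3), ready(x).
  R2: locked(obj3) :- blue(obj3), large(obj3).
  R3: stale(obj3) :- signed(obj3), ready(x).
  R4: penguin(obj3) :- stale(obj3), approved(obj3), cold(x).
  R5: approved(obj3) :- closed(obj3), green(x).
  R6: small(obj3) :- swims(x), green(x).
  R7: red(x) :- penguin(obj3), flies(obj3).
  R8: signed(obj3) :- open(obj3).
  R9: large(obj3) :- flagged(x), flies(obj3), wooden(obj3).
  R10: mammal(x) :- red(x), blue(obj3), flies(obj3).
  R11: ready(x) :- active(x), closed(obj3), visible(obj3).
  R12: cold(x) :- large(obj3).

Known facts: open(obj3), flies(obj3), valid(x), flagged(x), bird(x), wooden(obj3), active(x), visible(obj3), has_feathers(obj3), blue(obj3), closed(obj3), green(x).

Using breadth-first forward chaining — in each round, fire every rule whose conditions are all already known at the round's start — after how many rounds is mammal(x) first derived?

[1] R5 [approved(obj3) :- closed(obj3), green(x).]; R8 [signed(obj3) :- open(obj3).]; R9 [large(obj3) :- flagged(x), flies(obj3), wooden(obj3).]; R11 [ready(x) :- active(x), closed(obj3), visible(obj3).]. ⇒ new: approved(obj3), signed(obj3), large(obj3), ready(x).
[2] R2 [locked(obj3) :- blue(obj3), large(obj3).]; R3 [stale(obj3) :- signed(obj3), ready(x).]; R12 [cold(x) :- large(obj3).]. ⇒ new: locked(obj3), stale(obj3), cold(x).
[3] R4 [penguin(obj3) :- stale(obj3), approved(obj3), cold(x).]. ⇒ new: penguin(obj3).
[4] R7 [red(x) :- penguin(obj3), flies(obj3).]. ⇒ new: red(x).
[5] R10 [mammal(x) :- red(x), blue(obj3), flies(obj3).]. ⇒ new: mammal(x).
mammal(x) first appears in round 5.

5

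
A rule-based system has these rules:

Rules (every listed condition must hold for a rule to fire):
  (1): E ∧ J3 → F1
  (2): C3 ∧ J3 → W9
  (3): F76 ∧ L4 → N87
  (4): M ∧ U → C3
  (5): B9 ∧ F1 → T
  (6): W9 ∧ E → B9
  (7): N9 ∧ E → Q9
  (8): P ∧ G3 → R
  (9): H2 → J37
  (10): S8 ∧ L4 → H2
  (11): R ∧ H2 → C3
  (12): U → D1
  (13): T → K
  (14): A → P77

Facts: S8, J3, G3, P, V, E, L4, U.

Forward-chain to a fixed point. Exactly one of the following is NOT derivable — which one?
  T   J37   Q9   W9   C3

Q9

[1] (1) [E ∧ J3 → F1]; (8) [P ∧ G3 → R]; (10) [S8 ∧ L4 → H2]; (12) [U → D1]. ⇒ new: F1, R, H2, D1.
[2] (9) [H2 → J37]; (11) [R ∧ H2 → C3]. ⇒ new: J37, C3.
[3] (2) [C3 ∧ J3 → W9]. ⇒ new: W9.
[4] (6) [W9 ∧ E → B9]. ⇒ new: B9.
[5] (5) [B9 ∧ F1 → T]. ⇒ new: T.
[6] (13) [T → K]. ⇒ new: K.
Derived: J37 (round 2), W9 (round 3), T (round 5), C3 (round 2). Q9 never appears in any round.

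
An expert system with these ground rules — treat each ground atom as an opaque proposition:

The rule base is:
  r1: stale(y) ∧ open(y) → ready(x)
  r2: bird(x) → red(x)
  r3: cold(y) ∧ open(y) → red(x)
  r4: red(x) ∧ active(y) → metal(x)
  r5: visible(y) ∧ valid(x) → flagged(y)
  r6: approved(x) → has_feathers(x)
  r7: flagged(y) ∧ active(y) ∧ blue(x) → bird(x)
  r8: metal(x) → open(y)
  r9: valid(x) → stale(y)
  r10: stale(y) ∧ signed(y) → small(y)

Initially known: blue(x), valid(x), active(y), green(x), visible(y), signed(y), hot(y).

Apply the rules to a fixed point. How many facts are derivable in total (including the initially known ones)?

Round 1 fires r5, r9, giving flagged(y), stale(y).
Round 2 fires r7, r10, giving bird(x), small(y).
Round 3 fires r2, giving red(x).
Round 4 fires r4, giving metal(x).
Round 5 fires r8, giving open(y).
Round 6 fires r1, giving ready(x).
Closure: {active(y), bird(x), blue(x), flagged(y), green(x), hot(y), metal(x), open(y), ready(x), red(x), signed(y), small(y), stale(y), valid(x), visible(y)} — 15 facts.

15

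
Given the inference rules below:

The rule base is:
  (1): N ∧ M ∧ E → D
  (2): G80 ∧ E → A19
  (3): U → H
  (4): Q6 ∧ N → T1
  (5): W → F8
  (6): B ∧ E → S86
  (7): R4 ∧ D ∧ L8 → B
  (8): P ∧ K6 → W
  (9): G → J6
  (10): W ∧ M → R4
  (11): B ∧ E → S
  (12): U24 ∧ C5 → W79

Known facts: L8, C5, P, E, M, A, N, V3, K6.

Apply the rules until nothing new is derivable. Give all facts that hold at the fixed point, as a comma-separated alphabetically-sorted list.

A, B, C5, D, E, F8, K6, L8, M, N, P, R4, S, S86, V3, W

Round 1: (1) [N ∧ M ∧ E → D]; (8) [P ∧ K6 → W]. Adds D, W.
Round 2: (5) [W → F8]; (10) [W ∧ M → R4]. Adds F8, R4.
Round 3: (7) [R4 ∧ D ∧ L8 → B]. Adds B.
Round 4: (6) [B ∧ E → S86]; (11) [B ∧ E → S]. Adds S86, S.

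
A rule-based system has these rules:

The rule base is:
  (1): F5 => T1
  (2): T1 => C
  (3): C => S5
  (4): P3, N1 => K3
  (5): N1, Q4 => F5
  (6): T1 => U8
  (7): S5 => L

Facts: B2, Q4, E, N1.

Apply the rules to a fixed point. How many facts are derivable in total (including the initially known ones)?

Round 1 fires (5), giving F5.
Round 2 fires (1), giving T1.
Round 3 fires (2), (6), giving C, U8.
Round 4 fires (3), giving S5.
Round 5 fires (7), giving L.
Closure: {B2, C, E, F5, L, N1, Q4, S5, T1, U8} — 10 facts.

10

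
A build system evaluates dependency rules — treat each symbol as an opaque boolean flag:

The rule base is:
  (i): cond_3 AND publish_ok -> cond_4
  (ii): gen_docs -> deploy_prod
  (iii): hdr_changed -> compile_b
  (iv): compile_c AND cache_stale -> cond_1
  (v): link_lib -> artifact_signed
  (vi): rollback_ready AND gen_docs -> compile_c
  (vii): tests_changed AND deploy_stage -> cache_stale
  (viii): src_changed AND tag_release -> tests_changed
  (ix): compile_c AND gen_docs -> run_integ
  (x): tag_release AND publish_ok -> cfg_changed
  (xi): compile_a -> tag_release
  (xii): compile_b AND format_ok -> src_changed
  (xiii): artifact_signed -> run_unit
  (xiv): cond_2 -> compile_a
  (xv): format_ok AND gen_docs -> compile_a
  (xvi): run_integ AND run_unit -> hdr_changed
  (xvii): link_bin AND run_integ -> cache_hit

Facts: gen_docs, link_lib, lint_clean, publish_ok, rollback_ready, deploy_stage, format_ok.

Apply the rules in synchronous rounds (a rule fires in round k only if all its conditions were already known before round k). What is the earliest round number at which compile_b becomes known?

Round 1: (ii) [gen_docs -> deploy_prod]; (v) [link_lib -> artifact_signed]; (vi) [rollback_ready AND gen_docs -> compile_c]; (xv) [format_ok AND gen_docs -> compile_a]. Adds deploy_prod, artifact_signed, compile_c, compile_a.
Round 2: (ix) [compile_c AND gen_docs -> run_integ]; (xi) [compile_a -> tag_release]; (xiii) [artifact_signed -> run_unit]. Adds run_integ, tag_release, run_unit.
Round 3: (x) [tag_release AND publish_ok -> cfg_changed]; (xvi) [run_integ AND run_unit -> hdr_changed]. Adds cfg_changed, hdr_changed.
Round 4: (iii) [hdr_changed -> compile_b]. Adds compile_b.
compile_b first appears in round 4.

4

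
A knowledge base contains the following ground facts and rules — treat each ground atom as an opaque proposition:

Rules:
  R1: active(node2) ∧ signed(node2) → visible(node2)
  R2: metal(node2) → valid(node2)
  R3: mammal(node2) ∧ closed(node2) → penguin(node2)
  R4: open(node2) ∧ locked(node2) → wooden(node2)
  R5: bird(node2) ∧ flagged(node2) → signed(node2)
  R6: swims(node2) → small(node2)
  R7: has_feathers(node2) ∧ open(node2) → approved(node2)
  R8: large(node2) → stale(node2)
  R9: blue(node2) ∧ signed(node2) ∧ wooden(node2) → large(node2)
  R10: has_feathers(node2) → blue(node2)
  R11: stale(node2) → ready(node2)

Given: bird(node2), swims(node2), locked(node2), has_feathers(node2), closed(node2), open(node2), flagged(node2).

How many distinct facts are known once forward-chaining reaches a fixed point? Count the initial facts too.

Round 1: R4 [open(node2) ∧ locked(node2) → wooden(node2)]; R5 [bird(node2) ∧ flagged(node2) → signed(node2)]; R6 [swims(node2) → small(node2)]; R7 [has_feathers(node2) ∧ open(node2) → approved(node2)]; R10 [has_feathers(node2) → blue(node2)]. New: wooden(node2), signed(node2), small(node2), approved(node2), blue(node2).
Round 2: R9 [blue(node2) ∧ signed(node2) ∧ wooden(node2) → large(node2)]. New: large(node2).
Round 3: R8 [large(node2) → stale(node2)]. New: stale(node2).
Round 4: R11 [stale(node2) → ready(node2)]. New: ready(node2).
Closure: {approved(node2), bird(node2), blue(node2), closed(node2), flagged(node2), has_feathers(node2), large(node2), locked(node2), open(node2), ready(node2), signed(node2), small(node2), stale(node2), swims(node2), wooden(node2)} — 15 facts.

15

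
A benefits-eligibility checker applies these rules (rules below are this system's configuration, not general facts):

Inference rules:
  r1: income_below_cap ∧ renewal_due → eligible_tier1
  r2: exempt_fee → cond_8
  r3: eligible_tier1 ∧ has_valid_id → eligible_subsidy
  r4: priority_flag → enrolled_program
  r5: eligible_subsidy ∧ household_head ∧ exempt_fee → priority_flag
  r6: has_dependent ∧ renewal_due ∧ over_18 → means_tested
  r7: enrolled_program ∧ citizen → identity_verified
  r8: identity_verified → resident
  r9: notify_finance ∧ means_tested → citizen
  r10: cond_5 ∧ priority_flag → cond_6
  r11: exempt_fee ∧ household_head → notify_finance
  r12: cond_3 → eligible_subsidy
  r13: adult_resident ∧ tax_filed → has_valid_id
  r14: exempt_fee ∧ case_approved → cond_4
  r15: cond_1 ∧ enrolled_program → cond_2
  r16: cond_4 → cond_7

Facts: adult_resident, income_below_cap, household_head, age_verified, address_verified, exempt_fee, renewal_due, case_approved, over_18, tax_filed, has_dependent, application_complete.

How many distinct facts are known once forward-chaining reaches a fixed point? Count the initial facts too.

Round 1 — r1, r2, r6, r11, r13, r14, derive eligible_tier1, cond_8, means_tested, notify_finance, has_valid_id, cond_4.
Round 2 — r3, r9, r16, derive eligible_subsidy, citizen, cond_7.
Round 3 — r5, derive priority_flag.
Round 4 — r4, derive enrolled_program.
Round 5 — r7, derive identity_verified.
Round 6 — r8, derive resident.
Closure: {address_verified, adult_resident, age_verified, application_complete, case_approved, citizen, cond_4, cond_7, cond_8, eligible_subsidy, eligible_tier1, enrolled_program, exempt_fee, has_dependent, has_valid_id, household_head, identity_verified, income_below_cap, means_tested, notify_finance, over_18, priority_flag, renewal_due, resident, tax_filed} — 25 facts.

25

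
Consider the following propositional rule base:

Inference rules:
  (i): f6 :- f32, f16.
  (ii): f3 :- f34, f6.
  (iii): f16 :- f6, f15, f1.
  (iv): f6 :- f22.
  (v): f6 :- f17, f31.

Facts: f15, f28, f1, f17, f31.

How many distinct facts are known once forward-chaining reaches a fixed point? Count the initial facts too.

7

Round 1 fires (v), giving f6.
Round 2 fires (iii), giving f16.
Closure: {f1, f15, f16, f17, f28, f31, f6} — 7 facts.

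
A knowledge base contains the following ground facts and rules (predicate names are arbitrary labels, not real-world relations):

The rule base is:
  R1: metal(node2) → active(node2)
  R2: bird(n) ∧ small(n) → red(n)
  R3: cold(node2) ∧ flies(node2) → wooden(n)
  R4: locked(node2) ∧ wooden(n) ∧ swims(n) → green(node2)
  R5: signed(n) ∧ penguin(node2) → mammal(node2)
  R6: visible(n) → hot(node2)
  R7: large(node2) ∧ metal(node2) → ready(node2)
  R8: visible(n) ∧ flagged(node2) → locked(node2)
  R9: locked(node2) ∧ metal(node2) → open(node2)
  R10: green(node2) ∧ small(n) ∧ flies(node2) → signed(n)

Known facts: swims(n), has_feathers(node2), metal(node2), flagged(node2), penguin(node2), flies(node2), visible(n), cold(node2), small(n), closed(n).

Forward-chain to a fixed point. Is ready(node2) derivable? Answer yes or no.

no

[1] R1 [metal(node2) → active(node2)]; R3 [cold(node2) ∧ flies(node2) → wooden(n)]; R6 [visible(n) → hot(node2)]; R8 [visible(n) ∧ flagged(node2) → locked(node2)]. ⇒ new: active(node2), wooden(n), hot(node2), locked(node2).
[2] R4 [locked(node2) ∧ wooden(n) ∧ swims(n) → green(node2)]; R9 [locked(node2) ∧ metal(node2) → open(node2)]. ⇒ new: green(node2), open(node2).
[3] R10 [green(node2) ∧ small(n) ∧ flies(node2) → signed(n)]. ⇒ new: signed(n).
[4] R5 [signed(n) ∧ penguin(node2) → mammal(node2)]. ⇒ new: mammal(node2).
Fixed point reached. ready(node2) is concluded only by R7; R7 needs large(node2) (never derived).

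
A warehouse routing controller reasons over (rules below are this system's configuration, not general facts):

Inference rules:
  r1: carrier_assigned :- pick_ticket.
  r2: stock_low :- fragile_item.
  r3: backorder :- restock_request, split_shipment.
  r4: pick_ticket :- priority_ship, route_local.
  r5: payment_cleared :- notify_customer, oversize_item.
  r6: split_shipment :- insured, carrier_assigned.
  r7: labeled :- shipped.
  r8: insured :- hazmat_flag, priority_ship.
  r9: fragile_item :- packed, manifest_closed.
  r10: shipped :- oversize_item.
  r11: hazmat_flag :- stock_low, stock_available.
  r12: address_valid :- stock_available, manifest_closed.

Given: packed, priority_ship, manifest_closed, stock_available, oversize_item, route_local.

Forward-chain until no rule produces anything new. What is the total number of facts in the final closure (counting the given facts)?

[1] r4 [pick_ticket :- priority_ship, route_local.]; r9 [fragile_item :- packed, manifest_closed.]; r10 [shipped :- oversize_item.]; r12 [address_valid :- stock_available, manifest_closed.]. ⇒ new: pick_ticket, fragile_item, shipped, address_valid.
[2] r1 [carrier_assigned :- pick_ticket.]; r2 [stock_low :- fragile_item.]; r7 [labeled :- shipped.]. ⇒ new: carrier_assigned, stock_low, labeled.
[3] r11 [hazmat_flag :- stock_low, stock_available.]. ⇒ new: hazmat_flag.
[4] r8 [insured :- hazmat_flag, priority_ship.]. ⇒ new: insured.
[5] r6 [split_shipment :- insured, carrier_assigned.]. ⇒ new: split_shipment.
Closure: {address_valid, carrier_assigned, fragile_item, hazmat_flag, insured, labeled, manifest_closed, oversize_item, packed, pick_ticket, priority_ship, route_local, shipped, split_shipment, stock_available, stock_low} — 16 facts.

16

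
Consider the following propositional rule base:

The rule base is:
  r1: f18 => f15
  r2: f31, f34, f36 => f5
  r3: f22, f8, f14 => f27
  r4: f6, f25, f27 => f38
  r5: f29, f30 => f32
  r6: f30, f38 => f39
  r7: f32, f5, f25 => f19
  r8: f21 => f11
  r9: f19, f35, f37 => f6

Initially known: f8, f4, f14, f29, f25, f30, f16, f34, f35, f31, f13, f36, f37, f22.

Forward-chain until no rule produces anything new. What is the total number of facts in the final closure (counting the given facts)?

21

Round 1: r2 [f31, f34, f36 => f5]; r3 [f22, f8, f14 => f27]; r5 [f29, f30 => f32]. Adds f5, f27, f32.
Round 2: r7 [f32, f5, f25 => f19]. Adds f19.
Round 3: r9 [f19, f35, f37 => f6]. Adds f6.
Round 4: r4 [f6, f25, f27 => f38]. Adds f38.
Round 5: r6 [f30, f38 => f39]. Adds f39.
Closure: {f13, f14, f16, f19, f22, f25, f27, f29, f30, f31, f32, f34, f35, f36, f37, f38, f39, f4, f5, f6, f8} — 21 facts.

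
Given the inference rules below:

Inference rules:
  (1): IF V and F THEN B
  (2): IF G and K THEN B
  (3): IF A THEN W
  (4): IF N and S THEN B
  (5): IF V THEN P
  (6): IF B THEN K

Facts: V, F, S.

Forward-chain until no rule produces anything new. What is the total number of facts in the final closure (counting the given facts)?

6

Round 1 fires (1), (5), giving B, P.
Round 2 fires (6), giving K.
Closure: {B, F, K, P, S, V} — 6 facts.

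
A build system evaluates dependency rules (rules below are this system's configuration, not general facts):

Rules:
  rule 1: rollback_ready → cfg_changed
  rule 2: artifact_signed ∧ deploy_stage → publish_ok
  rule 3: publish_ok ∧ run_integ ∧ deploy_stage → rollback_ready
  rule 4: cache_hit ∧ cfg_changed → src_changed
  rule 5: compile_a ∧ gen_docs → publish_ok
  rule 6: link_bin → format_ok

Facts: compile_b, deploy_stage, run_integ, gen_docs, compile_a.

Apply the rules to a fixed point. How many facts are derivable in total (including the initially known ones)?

8

Round 1: rule 5 [compile_a ∧ gen_docs → publish_ok]. New: publish_ok.
Round 2: rule 3 [publish_ok ∧ run_integ ∧ deploy_stage → rollback_ready]. New: rollback_ready.
Round 3: rule 1 [rollback_ready → cfg_changed]. New: cfg_changed.
Closure: {cfg_changed, compile_a, compile_b, deploy_stage, gen_docs, publish_ok, rollback_ready, run_integ} — 8 facts.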